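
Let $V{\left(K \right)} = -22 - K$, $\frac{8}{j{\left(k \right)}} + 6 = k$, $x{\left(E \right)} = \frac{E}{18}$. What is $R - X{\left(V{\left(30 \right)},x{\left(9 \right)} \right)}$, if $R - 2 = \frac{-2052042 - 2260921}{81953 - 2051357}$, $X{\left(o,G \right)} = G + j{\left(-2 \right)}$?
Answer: $\frac{9236473}{1969404} \approx 4.69$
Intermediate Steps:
$x{\left(E \right)} = \frac{E}{18}$ ($x{\left(E \right)} = E \frac{1}{18} = \frac{E}{18}$)
$j{\left(k \right)} = \frac{8}{-6 + k}$
$X{\left(o,G \right)} = -1 + G$ ($X{\left(o,G \right)} = G + \frac{8}{-6 - 2} = G + \frac{8}{-8} = G + 8 \left(- \frac{1}{8}\right) = G - 1 = -1 + G$)
$R = \frac{8251771}{1969404}$ ($R = 2 + \frac{-2052042 - 2260921}{81953 - 2051357} = 2 - \frac{4312963}{-1969404} = 2 - - \frac{4312963}{1969404} = 2 + \frac{4312963}{1969404} = \frac{8251771}{1969404} \approx 4.19$)
$R - X{\left(V{\left(30 \right)},x{\left(9 \right)} \right)} = \frac{8251771}{1969404} - \left(-1 + \frac{1}{18} \cdot 9\right) = \frac{8251771}{1969404} - \left(-1 + \frac{1}{2}\right) = \frac{8251771}{1969404} - - \frac{1}{2} = \frac{8251771}{1969404} + \frac{1}{2} = \frac{9236473}{1969404}$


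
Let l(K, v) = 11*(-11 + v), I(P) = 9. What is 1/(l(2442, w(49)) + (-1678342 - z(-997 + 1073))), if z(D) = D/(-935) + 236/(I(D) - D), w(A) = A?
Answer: -62645/105113323228 ≈ -5.9598e-7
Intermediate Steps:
l(K, v) = -121 + 11*v
z(D) = 236/(9 - D) - D/935 (z(D) = D/(-935) + 236/(9 - D) = D*(-1/935) + 236/(9 - D) = -D/935 + 236/(9 - D) = 236/(9 - D) - D/935)
1/(l(2442, w(49)) + (-1678342 - z(-997 + 1073))) = 1/((-121 + 11*49) + (-1678342 - (-220660 - (-997 + 1073)² + 9*(-997 + 1073))/(935*(-9 + (-997 + 1073))))) = 1/((-121 + 539) + (-1678342 - (-220660 - 1*76² + 9*76)/(935*(-9 + 76)))) = 1/(418 + (-1678342 - (-220660 - 1*5776 + 684)/(935*67))) = 1/(418 + (-1678342 - (-220660 - 5776 + 684)/(935*67))) = 1/(418 + (-1678342 - (-225752)/(935*67))) = 1/(418 + (-1678342 - 1*(-225752/62645))) = 1/(418 + (-1678342 + 225752/62645)) = 1/(418 - 105139508838/62645) = 1/(-105113323228/62645) = -62645/105113323228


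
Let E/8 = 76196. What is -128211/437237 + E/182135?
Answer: 243173973131/79636160995 ≈ 3.0536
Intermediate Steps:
E = 609568 (E = 8*76196 = 609568)
-128211/437237 + E/182135 = -128211/437237 + 609568/182135 = 243173973131/79636160995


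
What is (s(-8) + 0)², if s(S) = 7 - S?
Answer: 225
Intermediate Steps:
(s(-8) + 0)² = ((7 - 1*(-8)) + 0)² = ((7 + 8) + 0)² = (15 + 0)² = 15² = 225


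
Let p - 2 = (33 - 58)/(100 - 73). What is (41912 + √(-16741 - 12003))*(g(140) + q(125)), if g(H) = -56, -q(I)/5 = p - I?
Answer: 637816816/27 + 30436*I*√7186/27 ≈ 2.3623e+7 + 95558.0*I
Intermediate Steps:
p = 29/27 (p = 2 + (33 - 58)/(100 - 73) = 2 - 25/27 = 29/27 ≈ 1.0741)
q(I) = -145/27 + 5*I (q(I) = -5*(29/27 - I) = -145/27 + 5*I)
(41912 + √(-16741 - 12003))*(g(140) + q(125)) = (41912 + √(-16741 - 12003))*(-56 + (-145/27 + 5*125)) = (41912 + √(-28744))*(-56 + (-145/27 + 625)) = (41912 + 2*I*√7186)*(-56 + 16730/27) = (41912 + 2*I*√7186)*(15218/27) = 637816816/27 + 30436*I*√7186/27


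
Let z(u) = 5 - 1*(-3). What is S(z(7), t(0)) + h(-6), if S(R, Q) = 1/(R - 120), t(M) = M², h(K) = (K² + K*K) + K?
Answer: 7391/112 ≈ 65.991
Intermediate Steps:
z(u) = 8 (z(u) = 5 + 3 = 8)
h(K) = K + 2*K² (h(K) = (K² + K²) + K = 2*K² + K = K + 2*K²)
S(R, Q) = 1/(-120 + R)
S(z(7), t(0)) + h(-6) = 1/(-120 + 8) - 6*(1 + 2*(-6)) = 1/(-112) - 6*(1 - 12) = -1/112 - 6*(-11) = -1/112 + 66 = 7391/112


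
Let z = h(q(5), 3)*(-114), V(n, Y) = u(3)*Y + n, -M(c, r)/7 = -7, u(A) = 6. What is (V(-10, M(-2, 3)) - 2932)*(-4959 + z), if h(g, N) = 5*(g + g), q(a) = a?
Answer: 28225032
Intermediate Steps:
M(c, r) = 49 (M(c, r) = -7*(-7) = 49)
V(n, Y) = n + 6*Y (V(n, Y) = 6*Y + n = n + 6*Y)
h(g, N) = 10*g (h(g, N) = 5*(2*g) = 10*g)
z = -5700 (z = (10*5)*(-114) = 50*(-114) = -5700)
(V(-10, M(-2, 3)) - 2932)*(-4959 + z) = ((-10 + 6*49) - 2932)*(-4959 - 5700) = ((-10 + 294) - 2932)*(-10659) = (284 - 2932)*(-10659) = -2648*(-10659) = 28225032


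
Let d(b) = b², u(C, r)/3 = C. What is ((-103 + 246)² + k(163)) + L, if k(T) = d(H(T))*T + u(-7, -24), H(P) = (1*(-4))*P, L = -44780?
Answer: 69267600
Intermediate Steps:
u(C, r) = 3*C
H(P) = -4*P
k(T) = -21 + 16*T³ (k(T) = (-4*T)²*T + 3*(-7) = (16*T²)*T - 21 = 16*T³ - 21 = -21 + 16*T³)
((-103 + 246)² + k(163)) + L = ((-103 + 246)² + (-21 + 16*163³)) - 44780 = (143² + (-21 + 16*4330747)) - 44780 = (20449 + (-21 + 69291952)) - 44780 = (20449 + 69291931) - 44780 = 69312380 - 44780 = 69267600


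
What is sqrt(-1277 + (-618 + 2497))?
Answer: sqrt(602) ≈ 24.536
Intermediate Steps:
sqrt(-1277 + (-618 + 2497)) = sqrt(-1277 + 1879) = sqrt(602)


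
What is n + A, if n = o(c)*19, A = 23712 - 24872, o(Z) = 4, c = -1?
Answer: -1084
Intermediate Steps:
A = -1160
n = 76 (n = 4*19 = 76)
n + A = 76 - 1160 = -1084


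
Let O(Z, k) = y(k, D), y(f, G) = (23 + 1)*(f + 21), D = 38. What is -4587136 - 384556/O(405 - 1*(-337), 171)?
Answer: -5284476811/1152 ≈ -4.5872e+6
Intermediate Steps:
y(f, G) = 504 + 24*f (y(f, G) = 24*(21 + f) = 504 + 24*f)
O(Z, k) = 504 + 24*k
-4587136 - 384556/O(405 - 1*(-337), 171) = -4587136 - 384556/(504 + 24*171) = -4587136 - 384556/(504 + 4104) = -4587136 - 384556/4608 = -4587136 - 384556*1/4608 = -4587136 - 96139/1152 = -5284476811/1152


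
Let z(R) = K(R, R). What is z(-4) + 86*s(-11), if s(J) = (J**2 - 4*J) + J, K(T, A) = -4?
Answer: 13240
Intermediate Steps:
z(R) = -4
s(J) = J**2 - 3*J
z(-4) + 86*s(-11) = -4 + 86*(-11*(-3 - 11)) = -4 + 86*(-11*(-14)) = -4 + 86*154 = -4 + 13244 = 13240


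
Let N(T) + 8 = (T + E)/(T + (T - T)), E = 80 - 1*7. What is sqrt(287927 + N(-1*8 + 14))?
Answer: 7*sqrt(211542)/6 ≈ 536.59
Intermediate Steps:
E = 73 (E = 80 - 7 = 73)
N(T) = -8 + (73 + T)/T (N(T) = -8 + (T + 73)/(T + (T - T)) = -8 + (73 + T)/(T + 0) = -8 + (73 + T)/T)
sqrt(287927 + N(-1*8 + 14)) = sqrt(287927 + (-7 + 73/(-1*8 + 14))) = sqrt(287927 + (-7 + 73/(-8 + 14))) = sqrt(287927 + (-7 + 73/6)) = sqrt(287927 + 31/6) = sqrt(1727593/6) = 7*sqrt(211542)/6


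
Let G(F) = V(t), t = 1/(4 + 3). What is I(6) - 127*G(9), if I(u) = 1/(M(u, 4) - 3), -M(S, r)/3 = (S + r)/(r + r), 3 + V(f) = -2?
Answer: 17141/27 ≈ 634.85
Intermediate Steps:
t = 1/7 ≈ 0.14286
V(f) = -5 (V(f) = -3 - 2 = -5)
M(S, r) = -3*(S + r)/(2*r) (M(S, r) = -3*(S + r)/(r + r) = -3*(S + r)/(2*r))
G(F) = -5
I(u) = 1/(-9/2 - 3*u/8) (I(u) = 1/((3/2)*(-u - 1*4)/4 - 3) = 1/((3/2)*(1/4)*(-u - 4) - 3) = 1/((3/2)*(1/4)*(-4 - u) - 3) = 1/((-3/2 - 3*u/8) - 3) = 1/(-9/2 - 3*u/8))
I(6) - 127*G(9) = -8/(36 + 3*6) - 127*(-5) = -8/(36 + 18) + 635 = -8/54 + 635 = -8*1/54 + 635 = -4/27 + 635 = 17141/27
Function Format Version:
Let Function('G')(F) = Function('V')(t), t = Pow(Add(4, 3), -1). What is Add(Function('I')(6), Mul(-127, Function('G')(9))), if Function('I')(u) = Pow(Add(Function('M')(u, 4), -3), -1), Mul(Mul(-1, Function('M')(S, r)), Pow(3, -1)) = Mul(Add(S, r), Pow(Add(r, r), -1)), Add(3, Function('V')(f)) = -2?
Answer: Rational(17141, 27) ≈ 634.85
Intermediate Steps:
t = Rational(1, 7) (t = Pow(7, -1) = Rational(1, 7) ≈ 0.14286)
Function('V')(f) = -5 (Function('V')(f) = Add(-3, -2) = -5)
Function('M')(S, r) = Mul(Rational(-3, 2), Pow(r, -1), Add(S, r)) (Function('M')(S, r) = Mul(-3, Mul(Add(S, r), Pow(Add(r, r), -1))) = Mul(-3, Mul(Add(S, r), Pow(Mul(2, r), -1))) = Mul(-3, Mul(Add(S, r), Mul(Rational(1, 2), Pow(r, -1)))) = Mul(-3, Mul(Rational(1, 2), Pow(r, -1), Add(S, r))) = Mul(Rational(-3, 2), Pow(r, -1), Add(S, r)))
Function('G')(F) = -5
Function('I')(u) = Pow(Add(Rational(-9, 2), Mul(Rational(-3, 8), u)), -1) (Function('I')(u) = Pow(Add(Mul(Rational(3, 2), Pow(4, -1), Add(Mul(-1, u), Mul(-1, 4))), -3), -1) = Pow(Add(Mul(Rational(3, 2), Rational(1, 4), Add(Mul(-1, u), -4)), -3), -1) = Pow(Add(Mul(Rational(3, 2), Rational(1, 4), Add(-4, Mul(-1, u))), -3), -1) = Pow(Add(Add(Rational(-3, 2), Mul(Rational(-3, 8), u)), -3), -1) = Pow(Add(Rational(-9, 2), Mul(Rational(-3, 8), u)), -1))
Add(Function('I')(6), Mul(-127, Function('G')(9))) = Add(Mul(-8, Pow(Add(36, Mul(3, 6)), -1)), Mul(-127, -5)) = Add(Mul(-8, Pow(Add(36, 18), -1)), 635) = Add(Mul(-8, Pow(54, -1)), 635) = Add(Mul(-8, Rational(1, 54)), 635) = Add(Rational(-4, 27), 635) = Rational(17141, 27)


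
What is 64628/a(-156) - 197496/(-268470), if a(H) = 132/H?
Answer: -12530925368/164065 ≈ -76378.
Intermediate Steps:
64628/a(-156) - 197496/(-268470) = 64628/((132/(-156))) - 197496/(-268470) = 64628/((132*(-1/156))) - 197496*(-1/268470) = 64628/(-11/13) + 10972/14915 = 64628*(-13/11) + 10972/14915 = -840164/11 + 10972/14915 = -12530925368/164065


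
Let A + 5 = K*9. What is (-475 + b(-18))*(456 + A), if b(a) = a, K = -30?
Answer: -89233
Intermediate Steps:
A = -275 (A = -5 - 30*9 = -5 - 270 = -275)
(-475 + b(-18))*(456 + A) = (-475 - 18)*(456 - 275) = -493*181 = -89233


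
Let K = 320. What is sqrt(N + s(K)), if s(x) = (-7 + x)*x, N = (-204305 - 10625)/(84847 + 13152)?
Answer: sqrt(961895945815090)/97999 ≈ 316.48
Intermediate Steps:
N = -214930/97999 ≈ -2.1932
s(x) = x*(-7 + x)
sqrt(N + s(K)) = sqrt(-214930/97999 + 320*(-7 + 320)) = sqrt(-214930/97999 + 320*313) = sqrt(-214930/97999 + 100160) = sqrt(9815364910/97999) = sqrt(961895945815090)/97999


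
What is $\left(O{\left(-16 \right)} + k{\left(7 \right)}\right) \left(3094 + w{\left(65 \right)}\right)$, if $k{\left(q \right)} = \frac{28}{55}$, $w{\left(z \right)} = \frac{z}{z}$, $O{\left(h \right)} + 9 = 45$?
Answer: $\frac{1242952}{11} \approx 1.13 \cdot 10^{5}$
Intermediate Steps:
$O{\left(h \right)} = 36$ ($O{\left(h \right)} = -9 + 45 = 36$)
$w{\left(z \right)} = 1$
$k{\left(q \right)} = \frac{28}{55}$ ($k{\left(q \right)} = 28 \cdot \frac{1}{55} = \frac{28}{55}$)
$\left(O{\left(-16 \right)} + k{\left(7 \right)}\right) \left(3094 + w{\left(65 \right)}\right) = \left(36 + \frac{28}{55}\right) \left(3094 + 1\right) = \frac{2008}{55} \cdot 3095 = \frac{1242952}{11}$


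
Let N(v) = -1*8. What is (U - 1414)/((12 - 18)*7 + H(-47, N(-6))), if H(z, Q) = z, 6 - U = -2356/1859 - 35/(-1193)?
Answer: 3119898453/197383043 ≈ 15.806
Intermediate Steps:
U = 16052365/2217787 (U = 6 - (-2356/1859 - 35/(-1193)) = 6 - (-2356*1/1859 - 35*(-1/1193)) = 6 - (-2356/1859 + 35/1193) = 6 - 1*(-2745643/2217787) = 6 + 2745643/2217787 = 16052365/2217787 ≈ 7.2380)
N(v) = -8
(U - 1414)/((12 - 18)*7 + H(-47, N(-6))) = (16052365/2217787 - 1414)/((12 - 18)*7 - 47) = -3119898453/(2217787*(-6*7 - 47)) = -3119898453/(2217787*(-42 - 47)) = -3119898453/2217787/(-89) = -3119898453/2217787*(-1/89) = 3119898453/197383043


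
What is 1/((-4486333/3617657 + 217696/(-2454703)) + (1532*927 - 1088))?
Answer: 8880273490871/12601771184166722825 ≈ 7.0468e-7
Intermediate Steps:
1/((-4486333/3617657 + 217696/(-2454703)) + (1532*927 - 1088)) = 1/((-4486333*1/3617657 + 217696*(-1/2454703)) + (1420164 - 1088)) = 1/((-4486333/3617657 - 217696/2454703) + 1419076) = 1/(-11800164532371/8880273490871 + 1419076) = 1/(12601771184166722825/8880273490871) = 8880273490871/12601771184166722825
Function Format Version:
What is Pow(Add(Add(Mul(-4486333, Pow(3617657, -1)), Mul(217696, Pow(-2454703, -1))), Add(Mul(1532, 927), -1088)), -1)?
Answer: Rational(8880273490871, 12601771184166722825) ≈ 7.0468e-7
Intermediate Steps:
Pow(Add(Add(Mul(-4486333, Pow(3617657, -1)), Mul(217696, Pow(-2454703, -1))), Add(Mul(1532, 927), -1088)), -1) = Pow(Add(Add(Mul(-4486333, Rational(1, 3617657)), Mul(217696, Rational(-1, 2454703))), Add(1420164, -1088)), -1) = Pow(Add(Add(Rational(-4486333, 3617657), Rational(-217696, 2454703)), 1419076), -1) = Pow(Add(Rational(-11800164532371, 8880273490871), 1419076), -1) = Pow(Rational(12601771184166722825, 8880273490871), -1) = Rational(8880273490871, 12601771184166722825)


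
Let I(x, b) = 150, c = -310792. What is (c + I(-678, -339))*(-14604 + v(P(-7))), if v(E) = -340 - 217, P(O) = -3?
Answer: 4709643362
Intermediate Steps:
v(E) = -557
(c + I(-678, -339))*(-14604 + v(P(-7))) = (-310792 + 150)*(-14604 - 557) = -310642*(-15161) = 4709643362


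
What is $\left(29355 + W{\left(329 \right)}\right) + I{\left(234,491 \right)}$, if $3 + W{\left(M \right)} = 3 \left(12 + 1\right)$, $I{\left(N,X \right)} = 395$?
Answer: $29786$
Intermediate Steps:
$W{\left(M \right)} = 36$ ($W{\left(M \right)} = -3 + 3 \left(12 + 1\right) = -3 + 3 \cdot 13 = -3 + 39 = 36$)
$\left(29355 + W{\left(329 \right)}\right) + I{\left(234,491 \right)} = \left(29355 + 36\right) + 395 = 29391 + 395 = 29786$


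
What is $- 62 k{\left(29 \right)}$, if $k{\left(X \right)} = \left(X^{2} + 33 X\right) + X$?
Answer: $-113274$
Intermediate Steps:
$k{\left(X \right)} = X^{2} + 34 X$
$- 62 k{\left(29 \right)} = - 62 \cdot 29 \left(34 + 29\right) = - 62 \cdot 29 \cdot 63 = - 62 \cdot 1827 = \left(-1\right) 113274 = -113274$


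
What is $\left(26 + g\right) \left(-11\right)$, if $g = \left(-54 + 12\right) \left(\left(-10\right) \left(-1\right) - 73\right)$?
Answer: $-29392$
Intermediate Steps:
$g = 2646$ ($g = - 42 \left(10 - 73\right) = \left(-42\right) \left(-63\right) = 2646$)
$\left(26 + g\right) \left(-11\right) = \left(26 + 2646\right) \left(-11\right) = 2672 \left(-11\right) = -29392$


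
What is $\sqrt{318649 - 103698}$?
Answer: $\sqrt{214951} \approx 463.63$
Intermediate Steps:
$\sqrt{318649 - 103698} = \sqrt{214951}$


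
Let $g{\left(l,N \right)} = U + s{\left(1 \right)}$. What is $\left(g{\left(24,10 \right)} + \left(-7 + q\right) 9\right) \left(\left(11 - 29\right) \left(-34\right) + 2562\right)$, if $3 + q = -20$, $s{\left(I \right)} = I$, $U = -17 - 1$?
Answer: $-910938$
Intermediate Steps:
$U = -18$ ($U = -17 - 1 = -18$)
$q = -23$ ($q = -3 - 20 = -23$)
$g{\left(l,N \right)} = -17$ ($g{\left(l,N \right)} = -18 + 1 = -17$)
$\left(g{\left(24,10 \right)} + \left(-7 + q\right) 9\right) \left(\left(11 - 29\right) \left(-34\right) + 2562\right) = \left(-17 + \left(-7 - 23\right) 9\right) \left(\left(11 - 29\right) \left(-34\right) + 2562\right) = \left(-17 - 270\right) \left(\left(-18\right) \left(-34\right) + 2562\right) = \left(-17 - 270\right) \left(612 + 2562\right) = \left(-287\right) 3174 = -910938$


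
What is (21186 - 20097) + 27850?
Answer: 28939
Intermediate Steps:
(21186 - 20097) + 27850 = 1089 + 27850 = 28939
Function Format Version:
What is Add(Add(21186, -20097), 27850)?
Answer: 28939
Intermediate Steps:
Add(Add(21186, -20097), 27850) = Add(1089, 27850) = 28939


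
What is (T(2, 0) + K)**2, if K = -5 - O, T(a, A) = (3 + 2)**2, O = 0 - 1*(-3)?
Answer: 289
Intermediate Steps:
O = 3 (O = 0 + 3 = 3)
T(a, A) = 25 (T(a, A) = 5**2 = 25)
K = -8 (K = -5 - 1*3 = -5 - 3 = -8)
(T(2, 0) + K)**2 = (25 - 8)**2 = 17**2 = 289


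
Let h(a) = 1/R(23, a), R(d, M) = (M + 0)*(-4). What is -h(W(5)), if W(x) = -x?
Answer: -1/20 ≈ -0.050000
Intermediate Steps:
R(d, M) = -4*M (R(d, M) = M*(-4) = -4*M)
h(a) = -1/(4*a) (h(a) = 1/(-4*a) = -1/(4*a))
-h(W(5)) = -(-1)/(4*((-1*5))) = -(-1)/(4*(-5)) = -(-1)*(-1)/(4*5) = -1*1/20 = -1/20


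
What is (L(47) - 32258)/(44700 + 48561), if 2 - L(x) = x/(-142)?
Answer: -4580305/13243062 ≈ -0.34586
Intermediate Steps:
L(x) = 2 + x/142 (L(x) = 2 - x/(-142) = 2 - x*(-1)/142 = 2 - (-1)*x/142 = 2 + x/142)
(L(47) - 32258)/(44700 + 48561) = ((2 + (1/142)*47) - 32258)/(44700 + 48561) = ((2 + 47/142) - 32258)/93261 = (331/142 - 32258)*(1/93261) = -4580305/142*1/93261 = -4580305/13243062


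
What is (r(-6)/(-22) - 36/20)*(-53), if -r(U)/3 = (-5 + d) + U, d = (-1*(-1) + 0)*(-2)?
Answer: 20829/110 ≈ 189.35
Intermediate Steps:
d = -2 (d = (1 + 0)*(-2) = 1*(-2) = -2)
r(U) = 21 - 3*U (r(U) = -3*((-5 - 2) + U) = -3*(-7 + U) = 21 - 3*U)
(r(-6)/(-22) - 36/20)*(-53) = ((21 - 3*(-6))/(-22) - 36/20)*(-53) = ((21 + 18)*(-1/22) - 36*1/20)*(-53) = (39*(-1/22) - 9/5)*(-53) = (-39/22 - 9/5)*(-53) = -393/110*(-53) = 20829/110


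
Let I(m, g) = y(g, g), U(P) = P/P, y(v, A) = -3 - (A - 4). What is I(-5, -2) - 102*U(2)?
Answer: -99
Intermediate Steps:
y(v, A) = 1 - A (y(v, A) = -3 - (-4 + A) = -3 + (4 - A) = 1 - A)
U(P) = 1
I(m, g) = 1 - g
I(-5, -2) - 102*U(2) = (1 - 1*(-2)) - 102*1 = (1 + 2) - 102 = 3 - 102 = -99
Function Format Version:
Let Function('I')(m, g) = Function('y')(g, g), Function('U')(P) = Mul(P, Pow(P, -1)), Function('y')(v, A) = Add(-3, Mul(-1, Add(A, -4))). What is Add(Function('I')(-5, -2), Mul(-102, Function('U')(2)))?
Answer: -99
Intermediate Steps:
Function('y')(v, A) = Add(1, Mul(-1, A)) (Function('y')(v, A) = Add(-3, Mul(-1, Add(-4, A))) = Add(-3, Add(4, Mul(-1, A))) = Add(1, Mul(-1, A)))
Function('U')(P) = 1
Function('I')(m, g) = Add(1, Mul(-1, g))
Add(Function('I')(-5, -2), Mul(-102, Function('U')(2))) = Add(Add(1, Mul(-1, -2)), Mul(-102, 1)) = Add(Add(1, 2), -102) = Add(3, -102) = -99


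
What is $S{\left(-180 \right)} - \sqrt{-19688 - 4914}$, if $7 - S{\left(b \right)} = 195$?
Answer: $-188 - i \sqrt{24602} \approx -188.0 - 156.85 i$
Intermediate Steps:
$S{\left(b \right)} = -188$ ($S{\left(b \right)} = 7 - 195 = -188$)
$S{\left(-180 \right)} - \sqrt{-19688 - 4914} = -188 - \sqrt{-19688 - 4914} = -188 - \sqrt{-24602} = -188 - i \sqrt{24602}$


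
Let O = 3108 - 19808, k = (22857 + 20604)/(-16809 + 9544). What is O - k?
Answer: -121282039/7265 ≈ -16694.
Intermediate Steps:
k = -43461/7265 (k = 43461/(-7265) = 43461*(-1/7265) = -43461/7265 ≈ -5.9822)
O = -16700
O - k = -16700 - 1*(-43461/7265) = -16700 + 43461/7265 = -121282039/7265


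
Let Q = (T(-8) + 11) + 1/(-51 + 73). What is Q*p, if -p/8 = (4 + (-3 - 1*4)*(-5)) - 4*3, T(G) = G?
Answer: -7236/11 ≈ -657.82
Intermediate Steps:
p = -216 (p = -8*((4 + (-3 - 1*4)*(-5)) - 4*3) = -8*((4 + (-3 - 4)*(-5)) - 12) = -8*((4 - 7*(-5)) - 12) = -8*((4 + 35) - 12) = -8*(39 - 12) = -8*27 = -216)
Q = 67/22 (Q = (-8 + 11) + 1/(-51 + 73) = 3 + 1/22 = 67/22 ≈ 3.0455)
Q*p = (67/22)*(-216) = -7236/11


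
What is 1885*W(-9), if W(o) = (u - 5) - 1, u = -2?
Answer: -15080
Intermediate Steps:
W(o) = -8 (W(o) = (-2 - 5) - 1 = -7 - 1 = -8)
1885*W(-9) = 1885*(-8) = -15080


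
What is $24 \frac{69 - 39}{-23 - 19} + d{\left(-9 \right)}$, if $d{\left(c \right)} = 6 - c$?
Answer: $- \frac{15}{7} \approx -2.1429$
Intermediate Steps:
$24 \frac{69 - 39}{-23 - 19} + d{\left(-9 \right)} = 24 \frac{69 - 39}{-23 - 19} + \left(6 - -9\right) = 24 \frac{30}{-42} + \left(6 + 9\right) = 24 \cdot 30 \left(- \frac{1}{42}\right) + 15 = 24 \left(- \frac{5}{7}\right) + 15 = - \frac{120}{7} + 15 = - \frac{15}{7}$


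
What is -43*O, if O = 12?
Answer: -516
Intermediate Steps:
-43*O = -43*12 = -516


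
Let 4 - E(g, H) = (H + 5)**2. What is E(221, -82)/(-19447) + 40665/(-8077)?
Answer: -742956030/157073419 ≈ -4.7300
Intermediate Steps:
E(g, H) = 4 - (5 + H)**2 (E(g, H) = 4 - (H + 5)**2 = 4 - (5 + H)**2)
E(221, -82)/(-19447) + 40665/(-8077) = (4 - (5 - 82)**2)/(-19447) + 40665/(-8077) = (4 - 1*(-77)**2)*(-1/19447) + 40665*(-1/8077) = (4 - 1*5929)*(-1/19447) - 40665/8077 = (4 - 5929)*(-1/19447) - 40665/8077 = -5925*(-1/19447) - 40665/8077 = 5925/19447 - 40665/8077 = -742956030/157073419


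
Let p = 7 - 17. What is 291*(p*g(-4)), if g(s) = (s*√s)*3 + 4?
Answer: -11640 + 69840*I ≈ -11640.0 + 69840.0*I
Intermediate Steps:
p = -10
g(s) = 4 + 3*s^(3/2) (g(s) = s^(3/2)*3 + 4 = 3*s^(3/2) + 4 = 4 + 3*s^(3/2))
291*(p*g(-4)) = 291*(-10*(4 + 3*(-4)^(3/2))) = 291*(-10*(4 + 3*(-8*I))) = 291*(-10*(4 - 24*I)) = 291*(-40 + 240*I) = -11640 + 69840*I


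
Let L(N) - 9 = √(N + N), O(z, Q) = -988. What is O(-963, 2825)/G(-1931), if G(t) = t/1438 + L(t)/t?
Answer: 10265200030058792/14008327353737 - 3945090682832*I*√3862/14008327353737 ≈ 732.79 - 17.502*I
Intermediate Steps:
L(N) = 9 + √2*√N (L(N) = 9 + √(N + N) = 9 + √(2*N) = 9 + √2*√N)
G(t) = t/1438 + (9 + √2*√t)/t
O(-963, 2825)/G(-1931) = -988/(9/(-1931) + (1/1438)*(-1931) + √2/√(-1931)) = -988/(9*(-1/1931) - 1931/1438 + √2*(-I*√1931/1931)) = -988/(-9/1931 - 1931/1438 - I*√3862/1931) = -988/(-3741703/2776778 - I*√3862/1931)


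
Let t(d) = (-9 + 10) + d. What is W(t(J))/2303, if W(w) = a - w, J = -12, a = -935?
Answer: -132/329 ≈ -0.40122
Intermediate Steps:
t(d) = 1 + d
W(w) = -935 - w
W(t(J))/2303 = (-935 - (1 - 12))/2303 = (-935 - 1*(-11))*(1/2303) = (-935 + 11)*(1/2303) = -924*1/2303 = -132/329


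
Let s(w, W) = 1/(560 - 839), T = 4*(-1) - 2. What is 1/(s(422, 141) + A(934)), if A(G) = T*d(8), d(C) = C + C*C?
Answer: -279/120529 ≈ -0.0023148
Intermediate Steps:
d(C) = C + C**2
T = -6 (T = -4 - 2 = -6)
s(w, W) = -1/279 (s(w, W) = 1/(-279) = -1/279)
A(G) = -432 (A(G) = -48*(1 + 8) = -48*9 = -6*72 = -432)
1/(s(422, 141) + A(934)) = 1/(-1/279 - 432) = 1/(-120529/279) = -279/120529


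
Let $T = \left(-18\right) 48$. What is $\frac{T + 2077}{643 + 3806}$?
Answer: $\frac{1213}{4449} \approx 0.27265$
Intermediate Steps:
$T = -864$
$\frac{T + 2077}{643 + 3806} = \frac{-864 + 2077}{643 + 3806} = \frac{1213}{4449}$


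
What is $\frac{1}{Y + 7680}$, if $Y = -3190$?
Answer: $\frac{1}{4490} \approx 0.00022272$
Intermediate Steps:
$\frac{1}{Y + 7680} = \frac{1}{-3190 + 7680} = \frac{1}{4490}$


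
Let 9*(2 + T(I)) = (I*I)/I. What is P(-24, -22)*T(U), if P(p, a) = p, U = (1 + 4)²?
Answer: -56/3 ≈ -18.667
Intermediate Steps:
U = 25 (U = 5² = 25)
T(I) = -2 + I/9 (T(I) = -2 + ((I*I)/I)/9 = -2 + (I²/I)/9 = -2 + I/9)
P(-24, -22)*T(U) = -24*(-2 + (⅑)*25) = -24*(-2 + 25/9) = -24*7/9 = -56/3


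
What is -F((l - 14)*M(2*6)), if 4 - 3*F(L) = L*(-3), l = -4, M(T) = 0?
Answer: -4/3 ≈ -1.3333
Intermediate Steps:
F(L) = 4/3 + L (F(L) = 4/3 - L*(-3)/3 = 4/3 - (-1)*L = 4/3 + L)
-F((l - 14)*M(2*6)) = -(4/3 + (-4 - 14)*0) = -(4/3 - 18*0) = -(4/3 + 0) = -1*4/3 = -4/3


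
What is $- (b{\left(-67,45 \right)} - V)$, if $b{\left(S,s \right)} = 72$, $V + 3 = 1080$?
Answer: $1005$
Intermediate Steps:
$V = 1077$ ($V = -3 + 1080 = 1077$)
$- (b{\left(-67,45 \right)} - V) = - (72 - 1077) = \left(-1\right) \left(-1005\right) = 1005$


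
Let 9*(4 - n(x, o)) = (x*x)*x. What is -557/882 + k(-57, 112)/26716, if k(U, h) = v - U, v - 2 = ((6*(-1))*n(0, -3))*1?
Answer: -7424971/11781756 ≈ -0.63021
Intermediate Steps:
n(x, o) = 4 - x³/9 (n(x, o) = 4 - x*x*x/9 = 4 - x²*x/9 = 4 - x³/9)
v = -22 (v = 2 + ((6*(-1))*(4 - ⅑*0³))*1 = 2 - 6*(4 - ⅑*0)*1 = 2 - 6*(4 + 0)*1 = 2 - 6*4*1 = 2 - 24*1 = 2 - 24 = -22)
k(U, h) = -22 - U
-557/882 + k(-57, 112)/26716 = -557/882 + (-22 - 1*(-57))/26716 = -557*1/882 + (-22 + 57)*(1/26716) = -557/882 + 35*(1/26716) = -557/882 + 35/26716 = -7424971/11781756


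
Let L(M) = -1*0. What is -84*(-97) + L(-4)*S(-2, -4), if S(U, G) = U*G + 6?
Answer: 8148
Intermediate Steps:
S(U, G) = 6 + G*U (S(U, G) = G*U + 6 = 6 + G*U)
L(M) = 0
-84*(-97) + L(-4)*S(-2, -4) = -84*(-97) + 0*(6 - 4*(-2)) = 8148 + 0*(6 + 8) = 8148 + 0*14 = 8148 + 0 = 8148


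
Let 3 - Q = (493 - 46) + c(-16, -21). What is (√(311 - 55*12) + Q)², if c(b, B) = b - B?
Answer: (449 - I*√349)² ≈ 2.0125e+5 - 16776.0*I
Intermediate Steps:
Q = -449 (Q = 3 - ((493 - 46) + (-16 - 1*(-21))) = 3 - (447 + (-16 + 21)) = 3 - (447 + 5) = 3 - 1*452 = 3 - 452 = -449)
(√(311 - 55*12) + Q)² = (√(311 - 55*12) - 449)² = (√(311 - 660) - 449)² = (√(-349) - 449)² = (I*√349 - 449)² = (-449 + I*√349)²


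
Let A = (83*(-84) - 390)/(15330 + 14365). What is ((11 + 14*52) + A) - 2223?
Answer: -44074742/29695 ≈ -1484.2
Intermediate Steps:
A = -7362/29695 (A = (-6972 - 390)/29695 = -7362*1/29695 = -7362/29695 ≈ -0.24792)
((11 + 14*52) + A) - 2223 = ((11 + 14*52) - 7362/29695) - 2223 = ((11 + 728) - 7362/29695) - 2223 = (739 - 7362/29695) - 2223 = 21937243/29695 - 2223 = -44074742/29695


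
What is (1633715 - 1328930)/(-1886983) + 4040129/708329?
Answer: 7407766686542/1336604781407 ≈ 5.5422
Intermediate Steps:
(1633715 - 1328930)/(-1886983) + 4040129/708329 = 304785*(-1/1886983) + 4040129*(1/708329) = -304785/1886983 + 4040129/708329 = 7407766686542/1336604781407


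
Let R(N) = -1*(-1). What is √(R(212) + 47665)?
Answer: √47666 ≈ 218.33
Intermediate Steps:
R(N) = 1
√(R(212) + 47665) = √(1 + 47665) = √47666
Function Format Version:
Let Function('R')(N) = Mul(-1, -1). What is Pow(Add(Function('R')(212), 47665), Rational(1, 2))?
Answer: Pow(47666, Rational(1, 2)) ≈ 218.33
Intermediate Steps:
Function('R')(N) = 1
Pow(Add(Function('R')(212), 47665), Rational(1, 2)) = Pow(Add(1, 47665), Rational(1, 2)) = Pow(47666, Rational(1, 2))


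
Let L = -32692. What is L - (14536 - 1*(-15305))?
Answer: -62533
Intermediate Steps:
L - (14536 - 1*(-15305)) = -32692 - (14536 - 1*(-15305)) = -32692 - (14536 + 15305) = -32692 - 1*29841 = -32692 - 29841 = -62533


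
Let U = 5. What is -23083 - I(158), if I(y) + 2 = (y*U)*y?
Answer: -147901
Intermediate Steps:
I(y) = -2 + 5*y² (I(y) = -2 + (y*5)*y = -2 + (5*y)*y = -2 + 5*y²)
-23083 - I(158) = -23083 - (-2 + 5*158²) = -23083 - (-2 + 5*24964) = -23083 - (-2 + 124820) = -23083 - 1*124818 = -23083 - 124818 = -147901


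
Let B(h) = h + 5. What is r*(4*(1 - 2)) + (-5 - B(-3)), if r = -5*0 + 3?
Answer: -19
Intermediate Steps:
B(h) = 5 + h
r = 3 (r = 0 + 3 = 3)
r*(4*(1 - 2)) + (-5 - B(-3)) = 3*(4*(1 - 2)) + (-5 - (5 - 3)) = 3*(4*(-1)) + (-5 - 1*2) = 3*(-4) + (-5 - 2) = -12 - 7 = -19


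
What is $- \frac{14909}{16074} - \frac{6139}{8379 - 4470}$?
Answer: $- \frac{52319189}{20944422} \approx -2.498$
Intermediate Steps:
$- \frac{14909}{16074} - \frac{6139}{8379 - 4470} = \left(-14909\right) \frac{1}{16074} - \frac{6139}{8379 - 4470} = - \frac{14909}{16074} - \frac{6139}{3909} = - \frac{52319189}{20944422}$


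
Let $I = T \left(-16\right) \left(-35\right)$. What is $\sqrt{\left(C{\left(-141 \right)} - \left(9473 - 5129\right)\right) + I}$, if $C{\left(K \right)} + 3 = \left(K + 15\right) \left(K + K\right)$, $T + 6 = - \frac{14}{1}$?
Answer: $\sqrt{19985} \approx 141.37$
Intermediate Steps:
$T = -20$ ($T = -6 - \frac{14}{1} = -6 - 14 = -20$)
$C{\left(K \right)} = -3 + 2 K \left(15 + K\right)$ ($C{\left(K \right)} = -3 + \left(K + 15\right) \left(K + K\right) = -3 + \left(15 + K\right) 2 K = -3 + 2 K \left(15 + K\right)$)
$I = -11200$ ($I = \left(-20\right) \left(-16\right) \left(-35\right) = 320 \left(-35\right) = -11200$)
$\sqrt{\left(C{\left(-141 \right)} - \left(9473 - 5129\right)\right) + I} = \sqrt{\left(\left(-3 + 2 \left(-141\right)^{2} + 30 \left(-141\right)\right) - \left(9473 - 5129\right)\right) - 11200} = \sqrt{\left(\left(-3 + 2 \cdot 19881 - 4230\right) - 4344\right) - 11200} = \sqrt{\left(\left(-3 + 39762 - 4230\right) - 4344\right) - 11200} = \sqrt{\left(35529 - 4344\right) - 11200} = \sqrt{31185 - 11200} = \sqrt{19985}$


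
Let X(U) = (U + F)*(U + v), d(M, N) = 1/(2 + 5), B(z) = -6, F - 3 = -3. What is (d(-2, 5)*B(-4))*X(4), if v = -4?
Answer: 0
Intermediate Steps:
F = 0 (F = 3 - 3 = 0)
d(M, N) = ⅐ (d(M, N) = 1/7 = ⅐)
X(U) = U*(-4 + U) (X(U) = (U + 0)*(U - 4) = U*(-4 + U))
(d(-2, 5)*B(-4))*X(4) = ((⅐)*(-6))*(4*(-4 + 4)) = -24*0/7 = -6/7*0 = 0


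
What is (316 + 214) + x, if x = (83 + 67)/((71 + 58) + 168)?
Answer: 52520/99 ≈ 530.50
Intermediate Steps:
x = 50/99 (x = 150/(129 + 168) = 150/297 = 150*(1/297) = 50/99 ≈ 0.50505)
(316 + 214) + x = (316 + 214) + 50/99 = 530 + 50/99 = 52520/99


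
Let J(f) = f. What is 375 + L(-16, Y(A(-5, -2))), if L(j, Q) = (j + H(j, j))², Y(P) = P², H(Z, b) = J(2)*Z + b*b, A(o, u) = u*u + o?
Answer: 43639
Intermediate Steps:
A(o, u) = o + u² (A(o, u) = u² + o = o + u²)
H(Z, b) = b² + 2*Z (H(Z, b) = 2*Z + b*b = 2*Z + b² = b² + 2*Z)
L(j, Q) = (j² + 3*j)² (L(j, Q) = (j + (j² + 2*j))² = (j² + 3*j)²)
375 + L(-16, Y(A(-5, -2))) = 375 + (-16)²*(3 - 16)² = 375 + 256*(-13)² = 375 + 256*169 = 375 + 43264 = 43639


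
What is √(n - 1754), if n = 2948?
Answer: √1194 ≈ 34.554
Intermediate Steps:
√(n - 1754) = √(2948 - 1754) = √1194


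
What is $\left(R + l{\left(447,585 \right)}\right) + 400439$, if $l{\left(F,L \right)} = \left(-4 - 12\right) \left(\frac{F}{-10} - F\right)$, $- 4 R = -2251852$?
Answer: $\frac{4856346}{5} \approx 9.7127 \cdot 10^{5}$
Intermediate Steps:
$R = 562963$ ($R = \left(- \frac{1}{4}\right) \left(-2251852\right) = 562963$)
$l{\left(F,L \right)} = \frac{88 F}{5}$ ($l{\left(F,L \right)} = - 16 \left(F \left(- \frac{1}{10}\right) - F\right) = - 16 \left(- \frac{F}{10} - F\right) = - 16 \left(- \frac{11 F}{10}\right) = \frac{88 F}{5}$)
$\left(R + l{\left(447,585 \right)}\right) + 400439 = \left(562963 + \frac{88}{5} \cdot 447\right) + 400439 = \left(562963 + \frac{39336}{5}\right) + 400439 = \frac{2854151}{5} + 400439 = \frac{4856346}{5}$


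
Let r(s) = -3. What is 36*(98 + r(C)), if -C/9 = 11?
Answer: 3420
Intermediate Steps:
C = -99 (C = -9*11 = -99)
36*(98 + r(C)) = 36*(98 - 3) = 36*95 = 3420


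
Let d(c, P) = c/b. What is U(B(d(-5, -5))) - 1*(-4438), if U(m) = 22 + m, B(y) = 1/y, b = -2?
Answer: 22302/5 ≈ 4460.4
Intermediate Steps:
d(c, P) = -c/2 (d(c, P) = c/(-2) = c*(-1/2) = -c/2)
U(B(d(-5, -5))) - 1*(-4438) = (22 + 1/(-1/2*(-5))) - 1*(-4438) = (22 + 1/(5/2)) + 4438 = (22 + 2/5) + 4438 = 112/5 + 4438 = 22302/5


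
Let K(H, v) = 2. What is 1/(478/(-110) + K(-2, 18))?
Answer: -55/129 ≈ -0.42636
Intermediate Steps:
1/(478/(-110) + K(-2, 18)) = 1/(478/(-110) + 2) = 1/(478*(-1/110) + 2) = 1/(-239/55 + 2) = 1/(-129/55) = -55/129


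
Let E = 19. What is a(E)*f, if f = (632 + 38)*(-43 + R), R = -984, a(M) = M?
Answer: -13073710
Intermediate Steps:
f = -688090 (f = (632 + 38)*(-43 - 984) = 670*(-1027) = -688090)
a(E)*f = 19*(-688090) = -13073710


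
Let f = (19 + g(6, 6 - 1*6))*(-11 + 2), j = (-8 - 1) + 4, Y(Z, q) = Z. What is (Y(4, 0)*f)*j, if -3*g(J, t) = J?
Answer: 3060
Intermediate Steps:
g(J, t) = -J/3
j = -5 (j = -9 + 4 = -5)
f = -153 (f = (19 - ⅓*6)*(-11 + 2) = (19 - 2)*(-9) = 17*(-9) = -153)
(Y(4, 0)*f)*j = (4*(-153))*(-5) = -612*(-5) = 3060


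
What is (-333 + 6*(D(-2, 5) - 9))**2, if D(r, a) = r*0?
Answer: 149769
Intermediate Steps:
D(r, a) = 0
(-333 + 6*(D(-2, 5) - 9))**2 = (-333 + 6*(0 - 9))**2 = (-333 + 6*(-9))**2 = (-333 - 54)**2 = (-387)**2 = 149769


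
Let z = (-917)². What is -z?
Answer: -840889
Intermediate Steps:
z = 840889
-z = -1*840889 = -840889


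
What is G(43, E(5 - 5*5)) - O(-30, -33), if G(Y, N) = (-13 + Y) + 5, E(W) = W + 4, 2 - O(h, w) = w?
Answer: 0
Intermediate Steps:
O(h, w) = 2 - w
E(W) = 4 + W
G(Y, N) = -8 + Y
G(43, E(5 - 5*5)) - O(-30, -33) = (-8 + 43) - (2 - 1*(-33)) = 35 - (2 + 33) = 35 - 1*35 = 35 - 35 = 0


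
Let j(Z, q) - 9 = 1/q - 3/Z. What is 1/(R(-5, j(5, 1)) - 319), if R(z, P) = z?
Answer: -1/324 ≈ -0.0030864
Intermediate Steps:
j(Z, q) = 9 + 1/q - 3/Z (j(Z, q) = 9 + (1/q - 3/Z) = 9 + 1/q - 3/Z)
1/(R(-5, j(5, 1)) - 319) = 1/(-5 - 319) = 1/(-324) = -1/324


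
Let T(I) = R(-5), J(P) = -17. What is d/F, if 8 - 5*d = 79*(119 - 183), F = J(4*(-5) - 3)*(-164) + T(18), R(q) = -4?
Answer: 211/580 ≈ 0.36379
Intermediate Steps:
T(I) = -4
F = 2784 (F = -17*(-164) - 4 = 2788 - 4 = 2784)
d = 5064/5 (d = 8/5 - 79*(119 - 183)/5 = 8/5 - 79*(-64)/5 = 8/5 - 1/5*(-5056) = 8/5 + 5056/5 = 5064/5 ≈ 1012.8)
d/F = (5064/5)/2784 = (5064/5)*(1/2784) = 211/580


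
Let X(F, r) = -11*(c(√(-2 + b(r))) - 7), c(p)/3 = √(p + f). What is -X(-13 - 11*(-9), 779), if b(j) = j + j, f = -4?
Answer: -77 + 33*√(-4 + 2*√389) ≈ 119.47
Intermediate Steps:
b(j) = 2*j
c(p) = 3*√(-4 + p) (c(p) = 3*√(p - 4) = 3*√(-4 + p))
X(F, r) = 77 - 33*√(-4 + √(-2 + 2*r)) (X(F, r) = -11*(3*√(-4 + √(-2 + 2*r)) - 7) = -11*(-7 + 3*√(-4 + √(-2 + 2*r))) = 77 - 33*√(-4 + √(-2 + 2*r)))
-X(-13 - 11*(-9), 779) = -(77 - 33*√(-4 + √2*√(-1 + 779))) = -(77 - 33*√(-4 + √2*√778)) = -(77 - 33*√(-4 + 2*√389)) = -77 + 33*√(-4 + 2*√389)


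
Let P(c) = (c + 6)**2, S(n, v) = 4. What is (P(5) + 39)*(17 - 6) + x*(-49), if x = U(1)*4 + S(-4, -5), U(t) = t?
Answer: 1368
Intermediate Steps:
P(c) = (6 + c)**2
x = 8 (x = 1*4 + 4 = 4 + 4 = 8)
(P(5) + 39)*(17 - 6) + x*(-49) = ((6 + 5)**2 + 39)*(17 - 6) + 8*(-49) = (11**2 + 39)*11 - 392 = (121 + 39)*11 - 392 = 160*11 - 392 = 1760 - 392 = 1368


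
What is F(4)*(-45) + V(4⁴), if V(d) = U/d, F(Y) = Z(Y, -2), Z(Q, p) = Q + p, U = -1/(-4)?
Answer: -92159/1024 ≈ -89.999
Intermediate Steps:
U = ¼ (U = -1*(-¼) = ¼ ≈ 0.25000)
F(Y) = -2 + Y (F(Y) = Y - 2 = -2 + Y)
V(d) = 1/(4*d)
F(4)*(-45) + V(4⁴) = (-2 + 4)*(-45) + 1/(4*(4⁴)) = 2*(-45) + (¼)/256 = -90 + (¼)*(1/256) = -90 + 1/1024 = -92159/1024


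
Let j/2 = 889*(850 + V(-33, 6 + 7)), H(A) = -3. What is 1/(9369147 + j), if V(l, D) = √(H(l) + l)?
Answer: 10880447/118384240726033 - 10668*I/118384240726033 ≈ 9.1908e-8 - 9.0113e-11*I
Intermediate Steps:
V(l, D) = √(-3 + l)
j = 1511300 + 10668*I (j = 2*(889*(850 + √(-3 - 33))) = 2*(889*(850 + √(-36))) = 2*(889*(850 + 6*I)) = 2*(755650 + 5334*I) = 1511300 + 10668*I ≈ 1.5113e+6 + 10668.0*I)
1/(9369147 + j) = 1/(9369147 + (1511300 + 10668*I)) = 1/(10880447 + 10668*I) = (10880447 - 10668*I)/118384240726033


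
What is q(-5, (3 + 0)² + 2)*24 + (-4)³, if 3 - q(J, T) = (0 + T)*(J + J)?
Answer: 2648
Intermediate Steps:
q(J, T) = 3 - 2*J*T (q(J, T) = 3 - (0 + T)*(J + J) = 3 - T*2*J = 3 - 2*J*T)
q(-5, (3 + 0)² + 2)*24 + (-4)³ = (3 - 2*(-5)*((3 + 0)² + 2))*24 + (-4)³ = (3 - 2*(-5)*(3² + 2))*24 - 64 = (3 - 2*(-5)*(9 + 2))*24 - 64 = (3 - 2*(-5)*11)*24 - 64 = (3 + 110)*24 - 64 = 113*24 - 64 = 2712 - 64 = 2648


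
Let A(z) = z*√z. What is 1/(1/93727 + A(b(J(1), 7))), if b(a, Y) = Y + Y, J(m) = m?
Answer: -93727/24105355451575 + 122986507406*√14/24105355451575 ≈ 0.019090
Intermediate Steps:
b(a, Y) = 2*Y
A(z) = z^(3/2)
1/(1/93727 + A(b(J(1), 7))) = 1/(1/93727 + (2*7)^(3/2)) = 1/(1/93727 + 14^(3/2)) = 1/(1/93727 + 14*√14)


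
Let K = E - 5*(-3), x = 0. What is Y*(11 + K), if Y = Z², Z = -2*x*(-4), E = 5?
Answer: 0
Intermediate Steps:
Z = 0 (Z = -2*0*(-4) = 0*(-4) = 0)
Y = 0 (Y = 0² = 0)
K = 20 (K = 5 - 5*(-3) = 5 + 15 = 20)
Y*(11 + K) = 0*(11 + 20) = 0*31 = 0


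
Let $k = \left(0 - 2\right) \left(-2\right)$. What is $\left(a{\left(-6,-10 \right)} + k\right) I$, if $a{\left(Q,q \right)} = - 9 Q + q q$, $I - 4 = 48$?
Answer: $8216$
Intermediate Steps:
$I = 52$ ($I = 4 + 48 = 52$)
$a{\left(Q,q \right)} = q^{2} - 9 Q$ ($a{\left(Q,q \right)} = - 9 Q + q^{2} = q^{2} - 9 Q$)
$k = 4$ ($k = \left(-2\right) \left(-2\right) = 4$)
$\left(a{\left(-6,-10 \right)} + k\right) I = \left(\left(\left(-10\right)^{2} - -54\right) + 4\right) 52 = \left(\left(100 + 54\right) + 4\right) 52 = \left(154 + 4\right) 52 = 158 \cdot 52 = 8216$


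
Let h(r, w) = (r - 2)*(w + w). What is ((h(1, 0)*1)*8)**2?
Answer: 0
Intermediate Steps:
h(r, w) = 2*w*(-2 + r) (h(r, w) = (-2 + r)*(2*w) = 2*w*(-2 + r))
((h(1, 0)*1)*8)**2 = (((2*0*(-2 + 1))*1)*8)**2 = (((2*0*(-1))*1)*8)**2 = ((0*1)*8)**2 = (0*8)**2 = 0**2 = 0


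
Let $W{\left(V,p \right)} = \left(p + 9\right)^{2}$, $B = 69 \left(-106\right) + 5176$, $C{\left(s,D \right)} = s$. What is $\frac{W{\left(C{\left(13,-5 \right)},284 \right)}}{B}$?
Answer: $- \frac{85849}{2138} \approx -40.154$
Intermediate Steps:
$B = -2138$ ($B = -7314 + 5176 = -2138$)
$W{\left(V,p \right)} = \left(9 + p\right)^{2}$
$\frac{W{\left(C{\left(13,-5 \right)},284 \right)}}{B} = \frac{\left(9 + 284\right)^{2}}{-2138} = 293^{2} \left(- \frac{1}{2138}\right) = 85849 \left(- \frac{1}{2138}\right) = - \frac{85849}{2138}$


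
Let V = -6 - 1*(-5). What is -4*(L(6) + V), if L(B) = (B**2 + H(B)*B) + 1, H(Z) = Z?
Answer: -288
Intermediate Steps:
L(B) = 1 + 2*B**2 (L(B) = (B**2 + B*B) + 1 = (B**2 + B**2) + 1 = 2*B**2 + 1 = 1 + 2*B**2)
V = -1 (V = -6 + 5 = -1)
-4*(L(6) + V) = -4*((1 + 2*6**2) - 1) = -4*((1 + 2*36) - 1) = -4*((1 + 72) - 1) = -4*(73 - 1) = -4*72 = -288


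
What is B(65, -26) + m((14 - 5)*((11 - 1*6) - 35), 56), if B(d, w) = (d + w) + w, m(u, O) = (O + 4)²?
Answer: 3613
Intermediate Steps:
m(u, O) = (4 + O)²
B(d, w) = d + 2*w
B(65, -26) + m((14 - 5)*((11 - 1*6) - 35), 56) = (65 + 2*(-26)) + (4 + 56)² = (65 - 52) + 60² = 13 + 3600 = 3613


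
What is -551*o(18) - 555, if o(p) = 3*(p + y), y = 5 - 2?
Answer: -35268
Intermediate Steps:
y = 3
o(p) = 9 + 3*p (o(p) = 3*(p + 3) = 3*(3 + p) = 9 + 3*p)
-551*o(18) - 555 = -551*(9 + 3*18) - 555 = -551*(9 + 54) - 555 = -551*63 - 555 = -34713 - 555 = -35268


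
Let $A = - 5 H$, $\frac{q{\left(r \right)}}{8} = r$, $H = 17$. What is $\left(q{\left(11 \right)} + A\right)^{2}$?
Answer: $9$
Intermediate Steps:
$q{\left(r \right)} = 8 r$
$A = -85$ ($A = \left(-5\right) 17 = -85$)
$\left(q{\left(11 \right)} + A\right)^{2} = \left(8 \cdot 11 - 85\right)^{2} = \left(88 - 85\right)^{2} = 3^{2} = 9$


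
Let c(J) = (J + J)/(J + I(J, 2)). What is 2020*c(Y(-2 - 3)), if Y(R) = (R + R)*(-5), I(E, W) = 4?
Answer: 101000/27 ≈ 3740.7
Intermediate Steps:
Y(R) = -10*R (Y(R) = (2*R)*(-5) = -10*R)
c(J) = 2*J/(4 + J) (c(J) = (J + J)/(J + 4) = (2*J)/(4 + J) = 2*J/(4 + J))
2020*c(Y(-2 - 3)) = 2020*(2*(-10*(-2 - 3))/(4 - 10*(-2 - 3))) = 2020*(2*(-10*(-5))/(4 - 10*(-5))) = 2020*(2*50/(4 + 50)) = 2020*(2*50/54) = 2020*(2*50*(1/54)) = 2020*(50/27) = 101000/27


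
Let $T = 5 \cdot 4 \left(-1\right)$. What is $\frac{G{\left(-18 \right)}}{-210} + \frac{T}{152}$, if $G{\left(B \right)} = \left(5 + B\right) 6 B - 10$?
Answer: $- \frac{27011}{3990} \approx -6.7697$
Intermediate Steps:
$T = -20$ ($T = 20 \left(-1\right) = -20$)
$G{\left(B \right)} = -10 + B \left(30 + 6 B\right)$ ($G{\left(B \right)} = \left(30 + 6 B\right) B - 10 = B \left(30 + 6 B\right) - 10 = -10 + B \left(30 + 6 B\right)$)
$\frac{G{\left(-18 \right)}}{-210} + \frac{T}{152} = \frac{-10 + 6 \left(-18\right)^{2} + 30 \left(-18\right)}{-210} - \frac{20}{152} = \left(-10 + 6 \cdot 324 - 540\right) \left(- \frac{1}{210}\right) - \frac{5}{38} = \left(-10 + 1944 - 540\right) \left(- \frac{1}{210}\right) - \frac{5}{38} = 1394 \left(- \frac{1}{210}\right) - \frac{5}{38} = - \frac{697}{105} - \frac{5}{38} = - \frac{27011}{3990}$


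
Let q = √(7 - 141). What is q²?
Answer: -134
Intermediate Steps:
q = I*√134 (q = √(-134) = I*√134 ≈ 11.576*I)
q² = (I*√134)² = -134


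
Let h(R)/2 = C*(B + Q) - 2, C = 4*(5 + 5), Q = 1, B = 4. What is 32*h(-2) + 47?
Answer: 12719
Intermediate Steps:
C = 40 (C = 4*10 = 40)
h(R) = 396 (h(R) = 2*(40*(4 + 1) - 2) = 2*(40*5 - 2) = 2*(200 - 2) = 2*198 = 396)
32*h(-2) + 47 = 32*396 + 47 = 12672 + 47 = 12719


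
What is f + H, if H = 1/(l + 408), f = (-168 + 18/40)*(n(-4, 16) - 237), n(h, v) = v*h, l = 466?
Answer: 440780497/8740 ≈ 50433.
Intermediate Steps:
n(h, v) = h*v
f = 1008651/20 (f = (-168 + 18/40)*(-4*16 - 237) = (-168 + 18*(1/40))*(-64 - 237) = (-168 + 9/20)*(-301) = -3351/20*(-301) = 1008651/20 ≈ 50433.)
H = 1/874 (H = 1/(466 + 408) = 1/874 ≈ 0.0011442)
f + H = 1008651/20 + 1/874 = 440780497/8740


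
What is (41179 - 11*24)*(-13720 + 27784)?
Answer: 575428560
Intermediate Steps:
(41179 - 11*24)*(-13720 + 27784) = (41179 - 264)*14064 = 40915*14064 = 575428560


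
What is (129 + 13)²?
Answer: 20164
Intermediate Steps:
(129 + 13)² = 142² = 20164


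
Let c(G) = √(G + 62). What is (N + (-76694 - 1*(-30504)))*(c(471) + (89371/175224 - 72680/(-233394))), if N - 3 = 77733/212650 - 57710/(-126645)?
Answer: -198978914292105728684251/5244660952980850800 - 248768543410493*√533/5386211850 ≈ -1.1042e+6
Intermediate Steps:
N = 20581941007/5386211850 (N = 3 + (77733/212650 - 57710/(-126645)) = 3 + (77733*(1/212650) - 57710*(-1/126645)) = 3 + (77733/212650 + 11542/25329) = 3 + 4423305457/5386211850 = 20581941007/5386211850 ≈ 3.8212)
c(G) = √(62 + G)
(N + (-76694 - 1*(-30504)))*(c(471) + (89371/175224 - 72680/(-233394))) = (20581941007/5386211850 + (-76694 - 1*(-30504)))*(√(62 + 471) + (89371/175224 - 72680/(-233394))) = (20581941007/5386211850 + (-76694 + 30504))*(√533 + (89371*(1/175224) - 72680*(-1/233394))) = (20581941007/5386211850 - 46190)*(√533 + (89371/175224 + 36340/116697)) = -248768543410493*(√533 + 799855607/973719768)/5386211850 = -248768543410493*(799855607/973719768 + √533)/5386211850 = -198978914292105728684251/5244660952980850800 - 248768543410493*√533/5386211850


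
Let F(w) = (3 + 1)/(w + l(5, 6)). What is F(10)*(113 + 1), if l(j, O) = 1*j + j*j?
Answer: 57/5 ≈ 11.400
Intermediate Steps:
l(j, O) = j + j**2
F(w) = 4/(30 + w) (F(w) = (3 + 1)/(w + 5*(1 + 5)) = 4/(w + 5*6) = 4/(w + 30) = 4/(30 + w))
F(10)*(113 + 1) = (4/(30 + 10))*(113 + 1) = (4/40)*114 = (4*(1/40))*114 = (1/10)*114 = 57/5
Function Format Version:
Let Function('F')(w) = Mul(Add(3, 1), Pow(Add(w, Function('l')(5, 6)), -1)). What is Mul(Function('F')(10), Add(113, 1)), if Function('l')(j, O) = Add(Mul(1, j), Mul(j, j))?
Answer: Rational(57, 5) ≈ 11.400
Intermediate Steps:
Function('l')(j, O) = Add(j, Pow(j, 2))
Function('F')(w) = Mul(4, Pow(Add(30, w), -1)) (Function('F')(w) = Mul(Add(3, 1), Pow(Add(w, Mul(5, Add(1, 5))), -1)) = Mul(4, Pow(Add(w, Mul(5, 6)), -1)) = Mul(4, Pow(Add(w, 30), -1)) = Mul(4, Pow(Add(30, w), -1)))
Mul(Function('F')(10), Add(113, 1)) = Mul(Mul(4, Pow(Add(30, 10), -1)), Add(113, 1)) = Mul(Mul(4, Pow(40, -1)), 114) = Mul(Mul(4, Rational(1, 40)), 114) = Mul(Rational(1, 10), 114) = Rational(57, 5)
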